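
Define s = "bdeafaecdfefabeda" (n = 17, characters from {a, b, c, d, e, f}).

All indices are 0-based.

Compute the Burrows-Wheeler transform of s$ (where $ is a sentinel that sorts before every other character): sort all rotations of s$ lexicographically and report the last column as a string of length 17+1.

adffe$aeebcdabfead

rank  rotation            last
    0  $bdeafaecdfefabeda  a
    1  a$bdeafaecdfefabed  d
    2  abeda$bdeafaecdfef  f
    3  aecdfefabeda$bdeaf  f
    4  afaecdfefabeda$bde  e
    5  bdeafaecdfefabeda$  $
    6  beda$bdeafaecdfefa  a
    7  cdfefabeda$bdeafae  e
    8  da$bdeafaecdfefabe  e
    9  deafaecdfefabeda$b  b
   10  dfefabeda$bdeafaec  c
   11  eafaecdfefabeda$bd  d
   12  ecdfefabeda$bdeafa  a
   13  eda$bdeafaecdfefab  b
   14  efabeda$bdeafaecdf  f
   15  fabeda$bdeafaecdfe  e
   16  faecdfefabeda$bdea  a
   17  fefabeda$bdeafaecd  d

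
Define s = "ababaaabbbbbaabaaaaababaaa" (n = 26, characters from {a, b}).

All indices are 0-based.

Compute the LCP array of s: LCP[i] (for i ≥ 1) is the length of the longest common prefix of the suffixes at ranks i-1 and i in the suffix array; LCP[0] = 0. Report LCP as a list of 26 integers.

[0, 1, 2, 3, 4, 3, 4, 2, 4, 3, 1, 5, 5, 3, 7, 2, 0, 4, 4, 3, 2, 6, 1, 2, 3, 4]

rank | idx | suffix
   0 |  25 | a
   1 |  24 | aa
   2 |  23 | aaa
   3 |  15 | aaaaababaaa
   4 |  16 | aaaababaaa
   5 |  17 | aaababaaa
   6 |   4 | aaabbbbbaabaaaaababaaa
   7 |  12 | aabaaaaababaaa
   8 |  18 | aababaaa
   9 |   5 | aabbbbbaabaaaaababaaa
  10 |  21 | abaaa
  11 |  13 | abaaaaababaaa
  12 |   2 | abaaabbbbbaabaaaaababaaa
  13 |  19 | ababaaa
  14 |   0 | ababaaabbbbbaabaaaaababaaa
  15 |   6 | abbbbbaabaaaaababaaa
  16 |  22 | baaa
  17 |  14 | baaaaababaaa
  18 |   3 | baaabbbbbaabaaaaababaaa
  19 |  11 | baabaaaaababaaa
  20 |  20 | babaaa
  21 |   1 | babaaabbbbbaabaaaaababaaa
  22 |  10 | bbaabaaaaababaaa
  23 |   9 | bbbaabaaaaababaaa
  24 |   8 | bbbbaabaaaaababaaa
  25 |   7 | bbbbbaabaaaaababaaa

SA = [25, 24, 23, 15, 16, 17, 4, 12, 18, 5, 21, 13, 2, 19, 0, 6, 22, 14, 3, 11, 20, 1, 10, 9, 8, 7]
i: (SA[i-1],SA[i]) lcp shared
  1: (25,24) 1 'a'
  2: (24,23) 2 'aa'
  3: (23,15) 3 'aaa'
  4: (15,16) 4 'aaaa'
  5: (16,17) 3 'aaa'
  6: (17,4) 4 'aaab'
  7: (4,12) 2 'aa'
  8: (12,18) 4 'aaba'
  9: (18,5) 3 'aab'
  10: (5,21) 1 'a'
  11: (21,13) 5 'abaaa'
  12: (13,2) 5 'abaaa'
  13: (2,19) 3 'aba'
  14: (19,0) 7 'ababaaa'
  15: (0,6) 2 'ab'
  16: (6,22) 0 ''
  17: (22,14) 4 'baaa'
  18: (14,3) 4 'baaa'
  19: (3,11) 3 'baa'
  20: (11,20) 2 'ba'
  21: (20,1) 6 'babaaa'
  22: (1,10) 1 'b'
  23: (10,9) 2 'bb'
  24: (9,8) 3 'bbb'
  25: (8,7) 4 'bbbb'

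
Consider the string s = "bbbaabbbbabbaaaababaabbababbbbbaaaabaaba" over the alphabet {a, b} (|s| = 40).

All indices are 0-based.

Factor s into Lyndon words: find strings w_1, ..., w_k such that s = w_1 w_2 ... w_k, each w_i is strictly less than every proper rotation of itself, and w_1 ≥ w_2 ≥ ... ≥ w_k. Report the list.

["b", "b", "b", "aabbbbabb", "aaaababaabbababbbbb", "aaaabaab", "a"]

emit factor 1: 'b' (i=0, period=1)
emit factor 2: 'b' (i=1, period=1)
emit factor 3: 'b' (i=2, period=1)
emit factor 4: 'aabbbbabb' (i=3, period=9)
emit factor 5: 'aaaababaabbababbbbb' (i=12, period=19)
emit factor 6: 'aaaabaab' (i=31, period=8)
emit factor 7: 'a' (i=39, period=1)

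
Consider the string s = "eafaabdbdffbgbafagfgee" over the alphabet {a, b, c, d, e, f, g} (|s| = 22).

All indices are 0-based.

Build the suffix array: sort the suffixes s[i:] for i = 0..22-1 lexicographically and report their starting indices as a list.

rank | idx | suffix
   0 |   3 | aabdbdffbgbafagfgee
   1 |   4 | abdbdffbgbafagfgee
   2 |   1 | afaabdbdffbgbafagfgee
   3 |  14 | afagfgee
   4 |  16 | agfgee
   5 |  13 | bafagfgee
   6 |   5 | bdbdffbgbafagfgee
   7 |   7 | bdffbgbafagfgee
   8 |  11 | bgbafagfgee
   9 |   6 | dbdffbgbafagfgee
  10 |   8 | dffbgbafagfgee
  11 |  21 | e
  12 |   0 | eafaabdbdffbgbafagfgee
  13 |  20 | ee
  14 |   2 | faabdbdffbgbafagfgee
  15 |  15 | fagfgee
  16 |  10 | fbgbafagfgee
  17 |   9 | ffbgbafagfgee
  18 |  18 | fgee
  19 |  12 | gbafagfgee
  20 |  19 | gee
  21 |  17 | gfgee

[3, 4, 1, 14, 16, 13, 5, 7, 11, 6, 8, 21, 0, 20, 2, 15, 10, 9, 18, 12, 19, 17]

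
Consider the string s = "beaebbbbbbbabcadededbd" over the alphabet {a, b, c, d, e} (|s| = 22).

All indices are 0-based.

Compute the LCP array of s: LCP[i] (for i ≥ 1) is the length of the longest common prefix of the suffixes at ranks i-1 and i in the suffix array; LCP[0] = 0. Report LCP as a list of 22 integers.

[0, 1, 1, 0, 1, 2, 3, 4, 5, 6, 1, 1, 1, 0, 0, 1, 1, 3, 0, 1, 1, 2]

rank | idx | suffix
   0 |  11 | abcadededbd
   1 |  14 | adededbd
   2 |   2 | aebbbbbbbabcadededbd
   3 |  10 | babcadededbd
   4 |   9 | bbabcadededbd
   5 |   8 | bbbabcadededbd
   6 |   7 | bbbbabcadededbd
   7 |   6 | bbbbbabcadededbd
   8 |   5 | bbbbbbabcadededbd
   9 |   4 | bbbbbbbabcadededbd
  10 |  12 | bcadededbd
  11 |  20 | bd
  12 |   0 | beaebbbbbbbabcadededbd
  13 |  13 | cadededbd
  14 |  21 | d
  15 |  19 | dbd
  16 |  17 | dedbd
  17 |  15 | dededbd
  18 |   1 | eaebbbbbbbabcadededbd
  19 |   3 | ebbbbbbbabcadededbd
  20 |  18 | edbd
  21 |  16 | ededbd

SA = [11, 14, 2, 10, 9, 8, 7, 6, 5, 4, 12, 20, 0, 13, 21, 19, 17, 15, 1, 3, 18, 16]
rank  pair      lcp
   1  s[11:],s[14:]  1  'a'
   2  s[14:],s[2:]  1  'a'
   3  s[2:],s[10:]  0  ''
   4  s[10:],s[9:]  1  'b'
   5  s[9:],s[8:]  2  'bb'
   6  s[8:],s[7:]  3  'bbb'
   7  s[7:],s[6:]  4  'bbbb'
   8  s[6:],s[5:]  5  'bbbbb'
   9  s[5:],s[4:]  6  'bbbbbb'
  10  s[4:],s[12:]  1  'b'
  11  s[12:],s[20:]  1  'b'
  12  s[20:],s[0:]  1  'b'
  13  s[0:],s[13:]  0  ''
  14  s[13:],s[21:]  0  ''
  15  s[21:],s[19:]  1  'd'
  16  s[19:],s[17:]  1  'd'
  17  s[17:],s[15:]  3  'ded'
  18  s[15:],s[1:]  0  ''
  19  s[1:],s[3:]  1  'e'
  20  s[3:],s[18:]  1  'e'
  21  s[18:],s[16:]  2  'ed'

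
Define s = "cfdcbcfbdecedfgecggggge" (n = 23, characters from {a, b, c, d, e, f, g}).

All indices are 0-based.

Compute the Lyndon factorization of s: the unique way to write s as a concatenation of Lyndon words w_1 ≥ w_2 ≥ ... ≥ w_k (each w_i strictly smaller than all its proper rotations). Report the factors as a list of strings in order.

emit factor 1: 'cfd' (i=0, period=3)
emit factor 2: 'c' (i=3, period=1)
emit factor 3: 'bcfbdecedfgecggggge' (i=4, period=19)

["cfd", "c", "bcfbdecedfgecggggge"]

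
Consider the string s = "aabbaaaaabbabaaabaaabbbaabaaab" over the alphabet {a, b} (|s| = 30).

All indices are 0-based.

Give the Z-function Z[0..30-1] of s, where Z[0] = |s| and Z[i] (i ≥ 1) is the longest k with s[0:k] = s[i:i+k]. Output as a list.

[30, 1, 0, 0, 2, 2, 2, 5, 1, 0, 0, 1, 0, 2, 3, 1, 0, 2, 4, 1, 0, 0, 0, 3, 1, 0, 2, 3, 1, 0]

Z[0]=30
i=1: fresh scan; Z[1]=1 scan→box=[1,2)
i=2: fresh scan; Z[2]=0
i=3: fresh scan; Z[3]=0
i=4: fresh scan; Z[4]=2 scan→box=[4,6)
i=5: min(r-i=1, Z[1]=1)=1; Z[5]=2 scan→box=[5,7)
i=6: min(r-i=1, Z[1]=1)=1; Z[6]=2 scan→box=[6,8)
i=7: min(r-i=1, Z[1]=1)=1; Z[7]=5 scan→box=[7,12)
i=8: min(r-i=4, Z[1]=1)=1; Z[8]=1
i=9: min(r-i=3, Z[2]=0)=0; Z[9]=0
i=10: min(r-i=2, Z[3]=0)=0; Z[10]=0
i=11: min(r-i=1, Z[4]=2)=1; Z[11]=1
i=12: fresh scan; Z[12]=0
i=13: fresh scan; Z[13]=2 scan→box=[13,15)
i=14: min(r-i=1, Z[1]=1)=1; Z[14]=3 scan→box=[14,17)
i=15: min(r-i=2, Z[1]=1)=1; Z[15]=1
i=16: min(r-i=1, Z[2]=0)=0; Z[16]=0
i=17: fresh scan; Z[17]=2 scan→box=[17,19)
i=18: min(r-i=1, Z[1]=1)=1; Z[18]=4 scan→box=[18,22)
i=19: min(r-i=3, Z[1]=1)=1; Z[19]=1
i=20: min(r-i=2, Z[2]=0)=0; Z[20]=0
i=21: min(r-i=1, Z[3]=0)=0; Z[21]=0
i=22: fresh scan; Z[22]=0
i=23: fresh scan; Z[23]=3 scan→box=[23,26)
i=24: min(r-i=2, Z[1]=1)=1; Z[24]=1
i=25: min(r-i=1, Z[2]=0)=0; Z[25]=0
i=26: fresh scan; Z[26]=2 scan→box=[26,28)
i=27: min(r-i=1, Z[1]=1)=1; Z[27]=3 scan→box=[27,30)
i=28: min(r-i=2, Z[1]=1)=1; Z[28]=1
i=29: min(r-i=1, Z[2]=0)=0; Z[29]=0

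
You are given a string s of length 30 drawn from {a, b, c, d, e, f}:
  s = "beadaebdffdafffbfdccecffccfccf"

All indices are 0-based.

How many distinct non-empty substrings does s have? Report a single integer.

rank→(start, suffix):
  0 → (2, 'adaebdffdafffbfdccecffccfccf')
  1 → (4, 'aebdffdafffbfdccecffccfccf')
  2 → (11, 'afffbfdccecffccfccf')
  3 → (6, 'bdffdafffbfdccecffccfccf')
  4 → (0, 'beadaebdffdafffbfdccecffccfccf')
  5 → (15, 'bfdccecffccfccf')
  6 → (18, 'ccecffccfccf')
  7 → (27, 'ccf')
  8 → (24, 'ccfccf')
  9 → (19, 'cecffccfccf')
  10 → (28, 'cf')
  11 → (25, 'cfccf')
  12 → (21, 'cffccfccf')
  13 → (3, 'daebdffdafffbfdccecffccfccf')
  14 → (10, 'dafffbfdccecffccfccf')
  15 → (17, 'dccecffccfccf')
  16 → (7, 'dffdafffbfdccecffccfccf')
  17 → (1, 'eadaebdffdafffbfdccecffccfccf')
  18 → (5, 'ebdffdafffbfdccecffccfccf')
  19 → (20, 'ecffccfccf')
  20 → (29, 'f')
  21 → (14, 'fbfdccecffccfccf')
  22 → (26, 'fccf')
  23 → (23, 'fccfccf')
  24 → (9, 'fdafffbfdccecffccfccf')
  25 → (16, 'fdccecffccfccf')
  26 → (13, 'ffbfdccecffccfccf')
  27 → (22, 'ffccfccf')
  28 → (8, 'ffdafffbfdccecffccfccf')
  29 → (12, 'fffbfdccecffccfccf')

SA = [2, 4, 11, 6, 0, 15, 18, 27, 24, 19, 28, 25, 21, 3, 10, 17, 7, 1, 5, 20, 29, 14, 26, 23, 9, 16, 13, 22, 8, 12]
i: (SA[i-1],SA[i]) lcp shared
  1: (2,4) 1 'a'
  2: (4,11) 1 'a'
  3: (11,6) 0 ''
  4: (6,0) 1 'b'
  5: (0,15) 1 'b'
  6: (15,18) 0 ''
  7: (18,27) 2 'cc'
  8: (27,24) 3 'ccf'
  9: (24,19) 1 'c'
  10: (19,28) 1 'c'
  11: (28,25) 2 'cf'
  12: (25,21) 2 'cf'
  13: (21,3) 0 ''
  14: (3,10) 2 'da'
  15: (10,17) 1 'd'
  16: (17,7) 1 'd'
  17: (7,1) 0 ''
  18: (1,5) 1 'e'
  19: (5,20) 1 'e'
  20: (20,29) 0 ''
  21: (29,14) 1 'f'
  22: (14,26) 1 'f'
  23: (26,23) 4 'fccf'
  24: (23,9) 1 'f'
  25: (9,16) 2 'fd'
  26: (16,13) 1 'f'
  27: (13,22) 2 'ff'
  28: (22,8) 2 'ff'
  29: (8,12) 2 'ff'

n(n+1)/2 = 30·31/2 = 465
Σ LCP = 0 + 1 + 1 + 0 + 1 + 1 + 0 + 2 + 3 + 1 + 1 + 2 + 2 + 0 + 2 + 1 + 1 + 0 + 1 + 1 + 0 + 1 + 1 + 4 + 1 + 2 + 1 + 2 + 2 + 2 = 37
distinct = 465 − 37 = 428

428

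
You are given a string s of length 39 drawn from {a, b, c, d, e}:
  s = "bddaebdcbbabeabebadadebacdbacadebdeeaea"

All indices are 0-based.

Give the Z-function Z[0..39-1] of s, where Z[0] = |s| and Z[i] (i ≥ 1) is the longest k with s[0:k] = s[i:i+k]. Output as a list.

[39, 0, 0, 0, 0, 2, 0, 0, 1, 1, 0, 1, 0, 0, 1, 0, 1, 0, 0, 0, 0, 0, 1, 0, 0, 0, 1, 0, 0, 0, 0, 0, 2, 0, 0, 0, 0, 0, 0]

Z[0]=39
i=1: fresh scan; Z[1]=0
i=2: fresh scan; Z[2]=0
i=3: fresh scan; Z[3]=0
i=4: fresh scan; Z[4]=0
i=5: fresh scan; Z[5]=2 grow→box=[5,7)
i=6: min(r-i=1, Z[1]=0)=0; Z[6]=0
i=7: fresh scan; Z[7]=0
i=8: fresh scan; Z[8]=1 grow→box=[8,9)
i=9: fresh scan; Z[9]=1 grow→box=[9,10)
i=10: fresh scan; Z[10]=0
i=11: fresh scan; Z[11]=1 grow→box=[11,12)
i=12: fresh scan; Z[12]=0
i=13: fresh scan; Z[13]=0
i=14: fresh scan; Z[14]=1 grow→box=[14,15)
i=15: fresh scan; Z[15]=0
i=16: fresh scan; Z[16]=1 grow→box=[16,17)
i=17: fresh scan; Z[17]=0
i=18: fresh scan; Z[18]=0
i=19: fresh scan; Z[19]=0
i=20: fresh scan; Z[20]=0
i=21: fresh scan; Z[21]=0
i=22: fresh scan; Z[22]=1 grow→box=[22,23)
i=23: fresh scan; Z[23]=0
i=24: fresh scan; Z[24]=0
i=25: fresh scan; Z[25]=0
i=26: fresh scan; Z[26]=1 grow→box=[26,27)
i=27: fresh scan; Z[27]=0
i=28: fresh scan; Z[28]=0
i=29: fresh scan; Z[29]=0
i=30: fresh scan; Z[30]=0
i=31: fresh scan; Z[31]=0
i=32: fresh scan; Z[32]=2 grow→box=[32,34)
i=33: min(r-i=1, Z[1]=0)=0; Z[33]=0
i=34: fresh scan; Z[34]=0
i=35: fresh scan; Z[35]=0
i=36: fresh scan; Z[36]=0
i=37: fresh scan; Z[37]=0
i=38: fresh scan; Z[38]=0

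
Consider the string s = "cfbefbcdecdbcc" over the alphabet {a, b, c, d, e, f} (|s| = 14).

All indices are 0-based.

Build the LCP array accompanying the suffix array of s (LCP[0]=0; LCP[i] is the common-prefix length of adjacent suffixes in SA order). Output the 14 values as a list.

[0, 2, 1, 0, 1, 1, 2, 1, 0, 1, 0, 1, 0, 2]

rank | idx | suffix
   0 |  11 | bcc
   1 |   5 | bcdecdbcc
   2 |   2 | befbcdecdbcc
   3 |  13 | c
   4 |  12 | cc
   5 |   9 | cdbcc
   6 |   6 | cdecdbcc
   7 |   0 | cfbefbcdecdbcc
   8 |  10 | dbcc
   9 |   7 | decdbcc
  10 |   8 | ecdbcc
  11 |   3 | efbcdecdbcc
  12 |   4 | fbcdecdbcc
  13 |   1 | fbefbcdecdbcc

SA = [11, 5, 2, 13, 12, 9, 6, 0, 10, 7, 8, 3, 4, 1]
rank  pair      lcp
   1  s[11:],s[5:]  2  'bc'
   2  s[5:],s[2:]  1  'b'
   3  s[2:],s[13:]  0  ''
   4  s[13:],s[12:]  1  'c'
   5  s[12:],s[9:]  1  'c'
   6  s[9:],s[6:]  2  'cd'
   7  s[6:],s[0:]  1  'c'
   8  s[0:],s[10:]  0  ''
   9  s[10:],s[7:]  1  'd'
  10  s[7:],s[8:]  0  ''
  11  s[8:],s[3:]  1  'e'
  12  s[3:],s[4:]  0  ''
  13  s[4:],s[1:]  2  'fb'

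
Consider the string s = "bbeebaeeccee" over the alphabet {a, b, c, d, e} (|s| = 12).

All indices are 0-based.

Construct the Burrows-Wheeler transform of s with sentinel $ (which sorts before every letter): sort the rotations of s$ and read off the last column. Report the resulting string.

ebe$beceeecba

rank  rotation       last
    0  $bbeebaeeccee  e
    1  aeeccee$bbeeb  b
    2  baeeccee$bbee  e
    3  bbeebaeeccee$  $
    4  beebaeeccee$b  b
    5  ccee$bbeebaee  e
    6  cee$bbeebaeec  c
    7  e$bbeebaeecce  e
    8  ebaeeccee$bbe  e
    9  eccee$bbeebae  e
   10  ee$bbeebaeecc  c
   11  eebaeeccee$bb  b
   12  eeccee$bbeeba  a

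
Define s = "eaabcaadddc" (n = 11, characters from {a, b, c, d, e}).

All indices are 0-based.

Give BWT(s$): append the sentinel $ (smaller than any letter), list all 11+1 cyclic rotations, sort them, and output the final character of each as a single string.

cecaaadbdda$

rank  rotation      last
    0  $eaabcaadddc  c
    1  aabcaadddc$e  e
    2  aadddc$eaabc  c
    3  abcaadddc$ea  a
    4  adddc$eaabca  a
    5  bcaadddc$eaa  a
    6  c$eaabcaaddd  d
    7  caadddc$eaab  b
    8  dc$eaabcaadd  d
    9  ddc$eaabcaad  d
   10  dddc$eaabcaa  a
   11  eaabcaadddc$  $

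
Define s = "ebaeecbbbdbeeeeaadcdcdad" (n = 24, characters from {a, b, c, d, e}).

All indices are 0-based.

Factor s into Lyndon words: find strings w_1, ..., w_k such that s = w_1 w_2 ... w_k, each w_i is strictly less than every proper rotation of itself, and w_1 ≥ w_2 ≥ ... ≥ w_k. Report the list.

emit factor 1: 'e' (i=0, period=1)
emit factor 2: 'b' (i=1, period=1)
emit factor 3: 'aeecbbbdbeeee' (i=2, period=13)
emit factor 4: 'aadcdcdad' (i=15, period=9)

["e", "b", "aeecbbbdbeeee", "aadcdcdad"]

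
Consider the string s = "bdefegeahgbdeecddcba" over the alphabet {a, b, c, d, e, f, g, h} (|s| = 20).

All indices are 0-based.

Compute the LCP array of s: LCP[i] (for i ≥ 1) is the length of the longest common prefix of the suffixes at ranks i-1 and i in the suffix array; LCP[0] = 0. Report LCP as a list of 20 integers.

rank→(start, suffix):
  0 → (19, 'a')
  1 → (7, 'ahgbdeecddcba')
  2 → (18, 'ba')
  3 → (10, 'bdeecddcba')
  4 → (0, 'bdefegeahgbdeecddcba')
  5 → (17, 'cba')
  6 → (14, 'cddcba')
  7 → (16, 'dcba')
  8 → (15, 'ddcba')
  9 → (11, 'deecddcba')
  10 → (1, 'defegeahgbdeecddcba')
  11 → (6, 'eahgbdeecddcba')
  12 → (13, 'ecddcba')
  13 → (12, 'eecddcba')
  14 → (2, 'efegeahgbdeecddcba')
  15 → (4, 'egeahgbdeecddcba')
  16 → (3, 'fegeahgbdeecddcba')
  17 → (9, 'gbdeecddcba')
  18 → (5, 'geahgbdeecddcba')
  19 → (8, 'hgbdeecddcba')

SA = [19, 7, 18, 10, 0, 17, 14, 16, 15, 11, 1, 6, 13, 12, 2, 4, 3, 9, 5, 8]
[i] adj suffixes → lcp
  [1] 19/7 → 1 ('a')
  [2] 7/18 → 0 ('')
  [3] 18/10 → 1 ('b')
  [4] 10/0 → 3 ('bde')
  [5] 0/17 → 0 ('')
  [6] 17/14 → 1 ('c')
  [7] 14/16 → 0 ('')
  [8] 16/15 → 1 ('d')
  [9] 15/11 → 1 ('d')
  [10] 11/1 → 2 ('de')
  [11] 1/6 → 0 ('')
  [12] 6/13 → 1 ('e')
  [13] 13/12 → 1 ('e')
  [14] 12/2 → 1 ('e')
  [15] 2/4 → 1 ('e')
  [16] 4/3 → 0 ('')
  [17] 3/9 → 0 ('')
  [18] 9/5 → 1 ('g')
  [19] 5/8 → 0 ('')

[0, 1, 0, 1, 3, 0, 1, 0, 1, 1, 2, 0, 1, 1, 1, 1, 0, 0, 1, 0]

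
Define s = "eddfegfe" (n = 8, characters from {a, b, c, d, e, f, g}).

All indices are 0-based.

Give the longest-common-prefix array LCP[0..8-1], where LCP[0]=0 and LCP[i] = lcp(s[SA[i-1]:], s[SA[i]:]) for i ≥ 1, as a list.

rank→(start, suffix):
  0 → (1, 'ddfegfe')
  1 → (2, 'dfegfe')
  2 → (7, 'e')
  3 → (0, 'eddfegfe')
  4 → (4, 'egfe')
  5 → (6, 'fe')
  6 → (3, 'fegfe')
  7 → (5, 'gfe')

SA = [1, 2, 7, 0, 4, 6, 3, 5]
rank  pair      lcp
   1  s[1:],s[2:]  1  'd'
   2  s[2:],s[7:]  0  ''
   3  s[7:],s[0:]  1  'e'
   4  s[0:],s[4:]  1  'e'
   5  s[4:],s[6:]  0  ''
   6  s[6:],s[3:]  2  'fe'
   7  s[3:],s[5:]  0  ''

[0, 1, 0, 1, 1, 0, 2, 0]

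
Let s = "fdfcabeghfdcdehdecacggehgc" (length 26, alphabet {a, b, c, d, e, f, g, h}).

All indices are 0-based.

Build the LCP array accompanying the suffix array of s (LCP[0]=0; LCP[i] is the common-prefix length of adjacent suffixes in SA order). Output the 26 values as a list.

rank | idx | suffix
   0 |   4 | abeghfdcdehdecacggehgc
   1 |  18 | acggehgc
   2 |   5 | beghfdcdehdecacggehgc
   3 |  25 | c
   4 |   3 | cabeghfdcdehdecacggehgc
   5 |  17 | cacggehgc
   6 |  11 | cdehdecacggehgc
   7 |  19 | cggehgc
   8 |  10 | dcdehdecacggehgc
   9 |  15 | decacggehgc
  10 |  12 | dehdecacggehgc
  11 |   1 | dfcabeghfdcdehdecacggehgc
  12 |  16 | ecacggehgc
  13 |   6 | eghfdcdehdecacggehgc
  14 |  13 | ehdecacggehgc
  15 |  22 | ehgc
  16 |   2 | fcabeghfdcdehdecacggehgc
  17 |   9 | fdcdehdecacggehgc
  18 |   0 | fdfcabeghfdcdehdecacggehgc
  19 |  24 | gc
  20 |  21 | gehgc
  21 |  20 | ggehgc
  22 |   7 | ghfdcdehdecacggehgc
  23 |  14 | hdecacggehgc
  24 |   8 | hfdcdehdecacggehgc
  25 |  23 | hgc

SA = [4, 18, 5, 25, 3, 17, 11, 19, 10, 15, 12, 1, 16, 6, 13, 22, 2, 9, 0, 24, 21, 20, 7, 14, 8, 23]
i: (SA[i-1],SA[i]) lcp shared
  1: (4,18) 1 'a'
  2: (18,5) 0 ''
  3: (5,25) 0 ''
  4: (25,3) 1 'c'
  5: (3,17) 2 'ca'
  6: (17,11) 1 'c'
  7: (11,19) 1 'c'
  8: (19,10) 0 ''
  9: (10,15) 1 'd'
  10: (15,12) 2 'de'
  11: (12,1) 1 'd'
  12: (1,16) 0 ''
  13: (16,6) 1 'e'
  14: (6,13) 1 'e'
  15: (13,22) 2 'eh'
  16: (22,2) 0 ''
  17: (2,9) 1 'f'
  18: (9,0) 2 'fd'
  19: (0,24) 0 ''
  20: (24,21) 1 'g'
  21: (21,20) 1 'g'
  22: (20,7) 1 'g'
  23: (7,14) 0 ''
  24: (14,8) 1 'h'
  25: (8,23) 1 'h'

[0, 1, 0, 0, 1, 2, 1, 1, 0, 1, 2, 1, 0, 1, 1, 2, 0, 1, 2, 0, 1, 1, 1, 0, 1, 1]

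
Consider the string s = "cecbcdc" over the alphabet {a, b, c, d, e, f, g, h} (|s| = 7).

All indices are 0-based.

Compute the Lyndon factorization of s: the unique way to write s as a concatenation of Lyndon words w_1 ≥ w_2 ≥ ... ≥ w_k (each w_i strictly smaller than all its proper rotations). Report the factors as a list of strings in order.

["ce", "c", "bcdc"]

emit factor 1: 'ce' (i=0, period=2)
emit factor 2: 'c' (i=2, period=1)
emit factor 3: 'bcdc' (i=3, period=4)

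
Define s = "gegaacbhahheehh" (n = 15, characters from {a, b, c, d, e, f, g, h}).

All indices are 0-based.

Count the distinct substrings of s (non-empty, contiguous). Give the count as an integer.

rank | idx | suffix
   0 |   3 | aacbhahheehh
   1 |   4 | acbhahheehh
   2 |   8 | ahheehh
   3 |   6 | bhahheehh
   4 |   5 | cbhahheehh
   5 |  11 | eehh
   6 |   1 | egaacbhahheehh
   7 |  12 | ehh
   8 |   2 | gaacbhahheehh
   9 |   0 | gegaacbhahheehh
  10 |  14 | h
  11 |   7 | hahheehh
  12 |  10 | heehh
  13 |  13 | hh
  14 |   9 | hheehh

SA = [3, 4, 8, 6, 5, 11, 1, 12, 2, 0, 14, 7, 10, 13, 9]
i: (SA[i-1],SA[i]) lcp shared
  1: (3,4) 1 'a'
  2: (4,8) 1 'a'
  3: (8,6) 0 ''
  4: (6,5) 0 ''
  5: (5,11) 0 ''
  6: (11,1) 1 'e'
  7: (1,12) 1 'e'
  8: (12,2) 0 ''
  9: (2,0) 1 'g'
  10: (0,14) 0 ''
  11: (14,7) 1 'h'
  12: (7,10) 1 'h'
  13: (10,13) 1 'h'
  14: (13,9) 2 'hh'

n(n+1)/2 = 15·16/2 = 120
Σ LCP = 0 + 1 + 1 + 0 + 0 + 0 + 1 + 1 + 0 + 1 + 0 + 1 + 1 + 1 + 2 = 10
distinct = 120 − 10 = 110

110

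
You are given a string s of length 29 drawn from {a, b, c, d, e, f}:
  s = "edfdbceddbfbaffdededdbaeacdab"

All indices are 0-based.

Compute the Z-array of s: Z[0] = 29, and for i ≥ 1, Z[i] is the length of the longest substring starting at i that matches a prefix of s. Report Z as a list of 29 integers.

[29, 0, 0, 0, 0, 0, 2, 0, 0, 0, 0, 0, 0, 0, 0, 0, 2, 0, 2, 0, 0, 0, 0, 1, 0, 0, 0, 0, 0]

Z[0]=29
i=1: outside box; Z[1]=0
i=2: outside box; Z[2]=0
i=3: outside box; Z[3]=0
i=4: outside box; Z[4]=0
i=5: outside box; Z[5]=0
i=6: outside box; Z[6]=2 extend→box=[6,8)
i=7: min(r-i=1, Z[1]=0)=0; Z[7]=0
i=8: outside box; Z[8]=0
i=9: outside box; Z[9]=0
i=10: outside box; Z[10]=0
i=11: outside box; Z[11]=0
i=12: outside box; Z[12]=0
i=13: outside box; Z[13]=0
i=14: outside box; Z[14]=0
i=15: outside box; Z[15]=0
i=16: outside box; Z[16]=2 extend→box=[16,18)
i=17: min(r-i=1, Z[1]=0)=0; Z[17]=0
i=18: outside box; Z[18]=2 extend→box=[18,20)
i=19: min(r-i=1, Z[1]=0)=0; Z[19]=0
i=20: outside box; Z[20]=0
i=21: outside box; Z[21]=0
i=22: outside box; Z[22]=0
i=23: outside box; Z[23]=1 extend→box=[23,24)
i=24: outside box; Z[24]=0
i=25: outside box; Z[25]=0
i=26: outside box; Z[26]=0
i=27: outside box; Z[27]=0
i=28: outside box; Z[28]=0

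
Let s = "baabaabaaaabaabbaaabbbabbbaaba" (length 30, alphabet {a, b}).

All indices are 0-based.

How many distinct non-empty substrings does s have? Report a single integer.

sorted suffixes:
  #0 SA[0]=29  'a'
  #1 SA[1]=7  'aaaabaabbaaabbbabbbaaba'
  #2 SA[2]=8  'aaabaabbaaabbbabbbaaba'
  #3 SA[3]=16  'aaabbbabbbaaba'
  #4 SA[4]=26  'aaba'
  #5 SA[5]=4  'aabaaaabaabbaaabbbabbbaaba'
  #6 SA[6]=1  'aabaabaaaabaabbaaabbbabbbaaba'
  #7 SA[7]=9  'aabaabbaaabbbabbbaaba'
  #8 SA[8]=12  'aabbaaabbbabbbaaba'
  #9 SA[9]=17  'aabbbabbbaaba'
  #10 SA[10]=27  'aba'
  #11 SA[11]=5  'abaaaabaabbaaabbbabbbaaba'
  #12 SA[12]=2  'abaabaaaabaabbaaabbbabbbaaba'
  #13 SA[13]=10  'abaabbaaabbbabbbaaba'
  #14 SA[14]=13  'abbaaabbbabbbaaba'
  #15 SA[15]=22  'abbbaaba'
  #16 SA[16]=18  'abbbabbbaaba'
  #17 SA[17]=28  'ba'
  #18 SA[18]=6  'baaaabaabbaaabbbabbbaaba'
  #19 SA[19]=15  'baaabbbabbbaaba'
  #20 SA[20]=25  'baaba'
  #21 SA[21]=3  'baabaaaabaabbaaabbbabbbaaba'
  #22 SA[22]=0  'baabaabaaaabaabbaaabbbabbbaaba'
  #23 SA[23]=11  'baabbaaabbbabbbaaba'
  #24 SA[24]=21  'babbbaaba'
  #25 SA[25]=14  'bbaaabbbabbbaaba'
  #26 SA[26]=24  'bbaaba'
  #27 SA[27]=20  'bbabbbaaba'
  #28 SA[28]=23  'bbbaaba'
  #29 SA[29]=19  'bbbabbbaaba'

SA = [29, 7, 8, 16, 26, 4, 1, 9, 12, 17, 27, 5, 2, 10, 13, 22, 18, 28, 6, 15, 25, 3, 0, 11, 21, 14, 24, 20, 23, 19]
rank  pair      lcp
   1  s[29:],s[7:]  1  'a'
   2  s[7:],s[8:]  3  'aaa'
   3  s[8:],s[16:]  4  'aaab'
   4  s[16:],s[26:]  2  'aa'
   5  s[26:],s[4:]  4  'aaba'
   6  s[4:],s[1:]  5  'aabaa'
   7  s[1:],s[9:]  6  'aabaab'
   8  s[9:],s[12:]  3  'aab'
   9  s[12:],s[17:]  4  'aabb'
  10  s[17:],s[27:]  1  'a'
  11  s[27:],s[5:]  3  'aba'
  12  s[5:],s[2:]  4  'abaa'
  13  s[2:],s[10:]  5  'abaab'
  14  s[10:],s[13:]  2  'ab'
  15  s[13:],s[22:]  3  'abb'
  16  s[22:],s[18:]  5  'abbba'
  17  s[18:],s[28:]  0  ''
  18  s[28:],s[6:]  2  'ba'
  19  s[6:],s[15:]  4  'baaa'
  20  s[15:],s[25:]  3  'baa'
  21  s[25:],s[3:]  5  'baaba'
  22  s[3:],s[0:]  6  'baabaa'
  23  s[0:],s[11:]  4  'baab'
  24  s[11:],s[21:]  2  'ba'
  25  s[21:],s[14:]  1  'b'
  26  s[14:],s[24:]  4  'bbaa'
  27  s[24:],s[20:]  3  'bba'
  28  s[20:],s[23:]  2  'bb'
  29  s[23:],s[19:]  4  'bbba'

n(n+1)/2 = 30·31/2 = 465
Σ LCP = 0 + 1 + 3 + 4 + 2 + 4 + 5 + 6 + 3 + 4 + 1 + 3 + 4 + 5 + 2 + 3 + 5 + 0 + 2 + 4 + 3 + 5 + 6 + 4 + 2 + 1 + 4 + 3 + 2 + 4 = 95
distinct = 465 − 95 = 370

370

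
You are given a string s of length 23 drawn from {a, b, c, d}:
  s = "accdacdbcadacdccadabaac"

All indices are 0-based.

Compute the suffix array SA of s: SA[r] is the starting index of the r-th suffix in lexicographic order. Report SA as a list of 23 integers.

rank | idx | suffix
   0 |  20 | aac
   1 |  18 | abaac
   2 |  21 | ac
   3 |   0 | accdacdbcadacdccadabaac
   4 |   4 | acdbcadacdccadabaac
   5 |  11 | acdccadabaac
   6 |  16 | adabaac
   7 |   9 | adacdccadabaac
   8 |  19 | baac
   9 |   7 | bcadacdccadabaac
  10 |  22 | c
  11 |  15 | cadabaac
  12 |   8 | cadacdccadabaac
  13 |  14 | ccadabaac
  14 |   1 | ccdacdbcadacdccadabaac
  15 |   2 | cdacdbcadacdccadabaac
  16 |   5 | cdbcadacdccadabaac
  17 |  12 | cdccadabaac
  18 |  17 | dabaac
  19 |   3 | dacdbcadacdccadabaac
  20 |  10 | dacdccadabaac
  21 |   6 | dbcadacdccadabaac
  22 |  13 | dccadabaac

[20, 18, 21, 0, 4, 11, 16, 9, 19, 7, 22, 15, 8, 14, 1, 2, 5, 12, 17, 3, 10, 6, 13]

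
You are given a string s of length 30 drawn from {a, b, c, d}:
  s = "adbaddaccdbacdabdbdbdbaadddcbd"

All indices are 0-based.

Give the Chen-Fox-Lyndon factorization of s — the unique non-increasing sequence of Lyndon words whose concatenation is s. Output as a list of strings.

["adbadd", "accdbacd", "abdbdbdb", "aadddcbd"]

emit factor 1: 'adbadd' (i=0, period=6)
emit factor 2: 'accdbacd' (i=6, period=8)
emit factor 3: 'abdbdbdb' (i=14, period=8)
emit factor 4: 'aadddcbd' (i=22, period=8)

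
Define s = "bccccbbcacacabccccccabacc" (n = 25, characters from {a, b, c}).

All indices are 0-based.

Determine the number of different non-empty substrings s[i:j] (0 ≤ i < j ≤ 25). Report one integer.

rank | idx | suffix
   0 |  20 | abacc
   1 |  12 | abccccccabacc
   2 |  10 | acabccccccabacc
   3 |   8 | acacabccccccabacc
   4 |  22 | acc
   5 |  21 | bacc
   6 |   5 | bbcacacabccccccabacc
   7 |   6 | bcacacabccccccabacc
   8 |   0 | bccccbbcacacabccccccabacc
   9 |  13 | bccccccabacc
  10 |  24 | c
  11 |  19 | cabacc
  12 |  11 | cabccccccabacc
  13 |   9 | cacabccccccabacc
  14 |   7 | cacacabccccccabacc
  15 |   4 | cbbcacacabccccccabacc
  16 |  23 | cc
  17 |  18 | ccabacc
  18 |   3 | ccbbcacacabccccccabacc
  19 |  17 | cccabacc
  20 |   2 | cccbbcacacabccccccabacc
  21 |  16 | ccccabacc
  22 |   1 | ccccbbcacacabccccccabacc
  23 |  15 | cccccabacc
  24 |  14 | ccccccabacc

SA = [20, 12, 10, 8, 22, 21, 5, 6, 0, 13, 24, 19, 11, 9, 7, 4, 23, 18, 3, 17, 2, 16, 1, 15, 14]
[i] adj suffixes → lcp
  [1] 20/12 → 2 ('ab')
  [2] 12/10 → 1 ('a')
  [3] 10/8 → 3 ('aca')
  [4] 8/22 → 2 ('ac')
  [5] 22/21 → 0 ('')
  [6] 21/5 → 1 ('b')
  [7] 5/6 → 1 ('b')
  [8] 6/0 → 2 ('bc')
  [9] 0/13 → 5 ('bcccc')
  [10] 13/24 → 0 ('')
  [11] 24/19 → 1 ('c')
  [12] 19/11 → 3 ('cab')
  [13] 11/9 → 2 ('ca')
  [14] 9/7 → 4 ('caca')
  [15] 7/4 → 1 ('c')
  [16] 4/23 → 1 ('c')
  [17] 23/18 → 2 ('cc')
  [18] 18/3 → 2 ('cc')
  [19] 3/17 → 2 ('cc')
  [20] 17/2 → 3 ('ccc')
  [21] 2/16 → 3 ('ccc')
  [22] 16/1 → 4 ('cccc')
  [23] 1/15 → 4 ('cccc')
  [24] 15/14 → 5 ('ccccc')

n(n+1)/2 = 25·26/2 = 325
Σ LCP = 0 + 2 + 1 + 3 + 2 + 0 + 1 + 1 + 2 + 5 + 0 + 1 + 3 + 2 + 4 + 1 + 1 + 2 + 2 + 2 + 3 + 3 + 4 + 4 + 5 = 54
distinct = 325 − 54 = 271

271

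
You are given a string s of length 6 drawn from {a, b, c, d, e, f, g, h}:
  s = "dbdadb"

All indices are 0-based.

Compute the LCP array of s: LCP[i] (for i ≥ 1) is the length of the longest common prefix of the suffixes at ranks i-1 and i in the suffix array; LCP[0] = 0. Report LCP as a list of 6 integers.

[0, 0, 1, 0, 1, 2]

rank | idx | suffix
   0 |   3 | adb
   1 |   5 | b
   2 |   1 | bdadb
   3 |   2 | dadb
   4 |   4 | db
   5 |   0 | dbdadb

SA = [3, 5, 1, 2, 4, 0]
[i] adj suffixes → lcp
  [1] 3/5 → 0 ('')
  [2] 5/1 → 1 ('b')
  [3] 1/2 → 0 ('')
  [4] 2/4 → 1 ('d')
  [5] 4/0 → 2 ('db')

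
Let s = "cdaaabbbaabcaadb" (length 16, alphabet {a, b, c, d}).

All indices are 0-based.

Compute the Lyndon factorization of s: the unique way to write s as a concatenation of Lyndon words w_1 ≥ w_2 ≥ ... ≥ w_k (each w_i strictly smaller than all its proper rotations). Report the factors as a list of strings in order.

["cd", "aaabbbaabcaadb"]

emit factor 1: 'cd' (i=0, period=2)
emit factor 2: 'aaabbbaabcaadb' (i=2, period=14)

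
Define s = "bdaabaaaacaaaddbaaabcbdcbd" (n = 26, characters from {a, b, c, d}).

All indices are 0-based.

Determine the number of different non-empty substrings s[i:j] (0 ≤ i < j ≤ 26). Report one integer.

310

sorted suffixes:
  #0 SA[0]=5  'aaaacaaaddbaaabcbdcbd'
  #1 SA[1]=16  'aaabcbdcbd'
  #2 SA[2]=6  'aaacaaaddbaaabcbdcbd'
  #3 SA[3]=10  'aaaddbaaabcbdcbd'
  #4 SA[4]=2  'aabaaaacaaaddbaaabcbdcbd'
  #5 SA[5]=17  'aabcbdcbd'
  #6 SA[6]=7  'aacaaaddbaaabcbdcbd'
  #7 SA[7]=11  'aaddbaaabcbdcbd'
  #8 SA[8]=3  'abaaaacaaaddbaaabcbdcbd'
  #9 SA[9]=18  'abcbdcbd'
  #10 SA[10]=8  'acaaaddbaaabcbdcbd'
  #11 SA[11]=12  'addbaaabcbdcbd'
  #12 SA[12]=4  'baaaacaaaddbaaabcbdcbd'
  #13 SA[13]=15  'baaabcbdcbd'
  #14 SA[14]=19  'bcbdcbd'
  #15 SA[15]=24  'bd'
  #16 SA[16]=0  'bdaabaaaacaaaddbaaabcbdcbd'
  #17 SA[17]=21  'bdcbd'
  #18 SA[18]=9  'caaaddbaaabcbdcbd'
  #19 SA[19]=23  'cbd'
  #20 SA[20]=20  'cbdcbd'
  #21 SA[21]=25  'd'
  #22 SA[22]=1  'daabaaaacaaaddbaaabcbdcbd'
  #23 SA[23]=14  'dbaaabcbdcbd'
  #24 SA[24]=22  'dcbd'
  #25 SA[25]=13  'ddbaaabcbdcbd'

SA = [5, 16, 6, 10, 2, 17, 7, 11, 3, 18, 8, 12, 4, 15, 19, 24, 0, 21, 9, 23, 20, 25, 1, 14, 22, 13]
rank  pair      lcp
   1  s[5:],s[16:]  3  'aaa'
   2  s[16:],s[6:]  3  'aaa'
   3  s[6:],s[10:]  3  'aaa'
   4  s[10:],s[2:]  2  'aa'
   5  s[2:],s[17:]  3  'aab'
   6  s[17:],s[7:]  2  'aa'
   7  s[7:],s[11:]  2  'aa'
   8  s[11:],s[3:]  1  'a'
   9  s[3:],s[18:]  2  'ab'
  10  s[18:],s[8:]  1  'a'
  11  s[8:],s[12:]  1  'a'
  12  s[12:],s[4:]  0  ''
  13  s[4:],s[15:]  4  'baaa'
  14  s[15:],s[19:]  1  'b'
  15  s[19:],s[24:]  1  'b'
  16  s[24:],s[0:]  2  'bd'
  17  s[0:],s[21:]  2  'bd'
  18  s[21:],s[9:]  0  ''
  19  s[9:],s[23:]  1  'c'
  20  s[23:],s[20:]  3  'cbd'
  21  s[20:],s[25:]  0  ''
  22  s[25:],s[1:]  1  'd'
  23  s[1:],s[14:]  1  'd'
  24  s[14:],s[22:]  1  'd'
  25  s[22:],s[13:]  1  'd'

n(n+1)/2 = 26·27/2 = 351
Σ LCP = 0 + 3 + 3 + 3 + 2 + 3 + 2 + 2 + 1 + 2 + 1 + 1 + 0 + 4 + 1 + 1 + 2 + 2 + 0 + 1 + 3 + 0 + 1 + 1 + 1 + 1 = 41
distinct = 351 − 41 = 310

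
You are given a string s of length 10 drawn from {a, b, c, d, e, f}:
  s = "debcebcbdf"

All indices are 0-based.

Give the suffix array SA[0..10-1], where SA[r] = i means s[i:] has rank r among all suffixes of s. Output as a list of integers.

[5, 2, 7, 6, 3, 0, 8, 4, 1, 9]

rank | idx | suffix
   0 |   5 | bcbdf
   1 |   2 | bcebcbdf
   2 |   7 | bdf
   3 |   6 | cbdf
   4 |   3 | cebcbdf
   5 |   0 | debcebcbdf
   6 |   8 | df
   7 |   4 | ebcbdf
   8 |   1 | ebcebcbdf
   9 |   9 | f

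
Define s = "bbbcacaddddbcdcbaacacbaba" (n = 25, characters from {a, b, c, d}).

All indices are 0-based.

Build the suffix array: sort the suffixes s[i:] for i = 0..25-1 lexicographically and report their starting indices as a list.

rank | idx | suffix
   0 |  24 | a
   1 |  16 | aacacbaba
   2 |  22 | aba
   3 |  17 | acacbaba
   4 |   4 | acaddddbcdcbaacacbaba
   5 |  19 | acbaba
   6 |   6 | addddbcdcbaacacbaba
   7 |  23 | ba
   8 |  15 | baacacbaba
   9 |  21 | baba
  10 |   0 | bbbcacaddddbcdcbaacacbaba
  11 |   1 | bbcacaddddbcdcbaacacbaba
  12 |   2 | bcacaddddbcdcbaacacbaba
  13 |  11 | bcdcbaacacbaba
  14 |   3 | cacaddddbcdcbaacacbaba
  15 |  18 | cacbaba
  16 |   5 | caddddbcdcbaacacbaba
  17 |  14 | cbaacacbaba
  18 |  20 | cbaba
  19 |  12 | cdcbaacacbaba
  20 |  10 | dbcdcbaacacbaba
  21 |  13 | dcbaacacbaba
  22 |   9 | ddbcdcbaacacbaba
  23 |   8 | dddbcdcbaacacbaba
  24 |   7 | ddddbcdcbaacacbaba

[24, 16, 22, 17, 4, 19, 6, 23, 15, 21, 0, 1, 2, 11, 3, 18, 5, 14, 20, 12, 10, 13, 9, 8, 7]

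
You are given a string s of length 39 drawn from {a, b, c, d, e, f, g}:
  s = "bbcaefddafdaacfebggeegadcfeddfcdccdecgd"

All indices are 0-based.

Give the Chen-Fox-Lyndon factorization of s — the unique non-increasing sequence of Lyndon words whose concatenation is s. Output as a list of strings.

["bbc", "aefddafd", "aacfebggeegadcfeddfcdccdecgd"]

emit factor 1: 'bbc' (i=0, period=3)
emit factor 2: 'aefddafd' (i=3, period=8)
emit factor 3: 'aacfebggeegadcfeddfcdccdecgd' (i=11, period=28)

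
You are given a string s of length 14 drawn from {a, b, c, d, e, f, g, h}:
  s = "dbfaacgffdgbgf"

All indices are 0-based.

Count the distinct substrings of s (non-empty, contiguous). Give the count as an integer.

rank→(start, suffix):
  0 → (3, 'aacgffdgbgf')
  1 → (4, 'acgffdgbgf')
  2 → (1, 'bfaacgffdgbgf')
  3 → (11, 'bgf')
  4 → (5, 'cgffdgbgf')
  5 → (0, 'dbfaacgffdgbgf')
  6 → (9, 'dgbgf')
  7 → (13, 'f')
  8 → (2, 'faacgffdgbgf')
  9 → (8, 'fdgbgf')
  10 → (7, 'ffdgbgf')
  11 → (10, 'gbgf')
  12 → (12, 'gf')
  13 → (6, 'gffdgbgf')

SA = [3, 4, 1, 11, 5, 0, 9, 13, 2, 8, 7, 10, 12, 6]
[i] adj suffixes → lcp
  [1] 3/4 → 1 ('a')
  [2] 4/1 → 0 ('')
  [3] 1/11 → 1 ('b')
  [4] 11/5 → 0 ('')
  [5] 5/0 → 0 ('')
  [6] 0/9 → 1 ('d')
  [7] 9/13 → 0 ('')
  [8] 13/2 → 1 ('f')
  [9] 2/8 → 1 ('f')
  [10] 8/7 → 1 ('f')
  [11] 7/10 → 0 ('')
  [12] 10/12 → 1 ('g')
  [13] 12/6 → 2 ('gf')

n(n+1)/2 = 14·15/2 = 105
Σ LCP = 0 + 1 + 0 + 1 + 0 + 0 + 1 + 0 + 1 + 1 + 1 + 0 + 1 + 2 = 9
distinct = 105 − 9 = 96

96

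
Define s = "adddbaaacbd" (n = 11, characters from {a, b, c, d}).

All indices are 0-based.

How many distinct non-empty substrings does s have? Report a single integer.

rank→(start, suffix):
  0 → (5, 'aaacbd')
  1 → (6, 'aacbd')
  2 → (7, 'acbd')
  3 → (0, 'adddbaaacbd')
  4 → (4, 'baaacbd')
  5 → (9, 'bd')
  6 → (8, 'cbd')
  7 → (10, 'd')
  8 → (3, 'dbaaacbd')
  9 → (2, 'ddbaaacbd')
  10 → (1, 'dddbaaacbd')

SA = [5, 6, 7, 0, 4, 9, 8, 10, 3, 2, 1]
rank  pair      lcp
   1  s[5:],s[6:]  2  'aa'
   2  s[6:],s[7:]  1  'a'
   3  s[7:],s[0:]  1  'a'
   4  s[0:],s[4:]  0  ''
   5  s[4:],s[9:]  1  'b'
   6  s[9:],s[8:]  0  ''
   7  s[8:],s[10:]  0  ''
   8  s[10:],s[3:]  1  'd'
   9  s[3:],s[2:]  1  'd'
  10  s[2:],s[1:]  2  'dd'

n(n+1)/2 = 11·12/2 = 66
Σ LCP = 0 + 2 + 1 + 1 + 0 + 1 + 0 + 0 + 1 + 1 + 2 = 9
distinct = 66 − 9 = 57

57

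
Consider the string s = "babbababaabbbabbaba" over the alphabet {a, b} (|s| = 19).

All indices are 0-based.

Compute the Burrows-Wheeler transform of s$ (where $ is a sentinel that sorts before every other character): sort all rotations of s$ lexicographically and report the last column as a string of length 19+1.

abbbbbbbaaababb$aaba

rank  rotation              last
    0  $babbababaabbbabbaba  a
    1  a$babbababaabbbabbab  b
    2  aabbbabbaba$babbabab  b
    3  aba$babbababaabbbabb  b
    4  abaabbbabbaba$babbab  b
    5  ababaabbbabbaba$babb  b
    6  abbaba$babbababaabbb  b
    7  abbababaabbbabbaba$b  b
    8  abbbabbaba$babbababa  a
    9  ba$babbababaabbbabba  a
   10  baabbbabbaba$babbaba  a
   11  baba$babbababaabbbab  b
   12  babaabbbabbaba$babba  a
   13  bababaabbbabbaba$bab  b
   14  babbaba$babbababaabb  b
   15  babbababaabbbabbaba$  $
   16  bbaba$babbababaabbba  a
   17  bbababaabbbabbaba$ba  a
   18  bbabbaba$babbababaab  b
   19  bbbabbaba$babbababaa  a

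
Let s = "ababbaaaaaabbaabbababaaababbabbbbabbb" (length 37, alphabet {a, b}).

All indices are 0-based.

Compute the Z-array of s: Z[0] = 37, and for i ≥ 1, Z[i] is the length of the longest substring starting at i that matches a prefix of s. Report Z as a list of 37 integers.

Z[0]=37
i=1: fresh scan; Z[1]=0
i=2: fresh scan; Z[2]=2 scan→box=[2,4)
i=3: min(r-i=1, Z[1]=0)=0; Z[3]=0
i=4: fresh scan; Z[4]=0
i=5: fresh scan; Z[5]=1 scan→box=[5,6)
i=6: fresh scan; Z[6]=1 scan→box=[6,7)
i=7: fresh scan; Z[7]=1 scan→box=[7,8)
i=8: fresh scan; Z[8]=1 scan→box=[8,9)
i=9: fresh scan; Z[9]=1 scan→box=[9,10)
i=10: fresh scan; Z[10]=2 scan→box=[10,12)
i=11: min(r-i=1, Z[1]=0)=0; Z[11]=0
i=12: fresh scan; Z[12]=0
i=13: fresh scan; Z[13]=1 scan→box=[13,14)
i=14: fresh scan; Z[14]=2 scan→box=[14,16)
i=15: min(r-i=1, Z[1]=0)=0; Z[15]=0
i=16: fresh scan; Z[16]=0
i=17: fresh scan; Z[17]=4 scan→box=[17,21)
i=18: min(r-i=3, Z[1]=0)=0; Z[18]=0
i=19: min(r-i=2, Z[2]=2)=2; Z[19]=3 scan→box=[19,22)
i=20: min(r-i=2, Z[1]=0)=0; Z[20]=0
i=21: min(r-i=1, Z[2]=2)=1; Z[21]=1
i=22: fresh scan; Z[22]=1 scan→box=[22,23)
i=23: fresh scan; Z[23]=6 scan→box=[23,29)
i=24: min(r-i=5, Z[1]=0)=0; Z[24]=0
i=25: min(r-i=4, Z[2]=2)=2; Z[25]=2
i=26: min(r-i=3, Z[3]=0)=0; Z[26]=0
i=27: min(r-i=2, Z[4]=0)=0; Z[27]=0
i=28: min(r-i=1, Z[5]=1)=1; Z[28]=2 scan→box=[28,30)
i=29: min(r-i=1, Z[1]=0)=0; Z[29]=0
i=30: fresh scan; Z[30]=0
i=31: fresh scan; Z[31]=0
i=32: fresh scan; Z[32]=0
i=33: fresh scan; Z[33]=2 scan→box=[33,35)
i=34: min(r-i=1, Z[1]=0)=0; Z[34]=0
i=35: fresh scan; Z[35]=0
i=36: fresh scan; Z[36]=0

[37, 0, 2, 0, 0, 1, 1, 1, 1, 1, 2, 0, 0, 1, 2, 0, 0, 4, 0, 3, 0, 1, 1, 6, 0, 2, 0, 0, 2, 0, 0, 0, 0, 2, 0, 0, 0]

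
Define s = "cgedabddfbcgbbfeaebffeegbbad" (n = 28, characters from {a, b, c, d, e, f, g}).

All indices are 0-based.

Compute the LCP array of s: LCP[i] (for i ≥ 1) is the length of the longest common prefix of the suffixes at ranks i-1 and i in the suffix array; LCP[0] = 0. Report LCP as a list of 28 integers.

rank | idx | suffix
   0 |   4 | abddfbcgbbfeaebffeegbbad
   1 |  26 | ad
   2 |  16 | aebffeegbbad
   3 |  25 | bad
   4 |  24 | bbad
   5 |  12 | bbfeaebffeegbbad
   6 |   9 | bcgbbfeaebffeegbbad
   7 |   5 | bddfbcgbbfeaebffeegbbad
   8 |  13 | bfeaebffeegbbad
   9 |  18 | bffeegbbad
  10 |  10 | cgbbfeaebffeegbbad
  11 |   0 | cgedabddfbcgbbfeaebffeegbbad
  12 |  27 | d
  13 |   3 | dabddfbcgbbfeaebffeegbbad
  14 |   6 | ddfbcgbbfeaebffeegbbad
  15 |   7 | dfbcgbbfeaebffeegbbad
  16 |  15 | eaebffeegbbad
  17 |  17 | ebffeegbbad
  18 |   2 | edabddfbcgbbfeaebffeegbbad
  19 |  21 | eegbbad
  20 |  22 | egbbad
  21 |   8 | fbcgbbfeaebffeegbbad
  22 |  14 | feaebffeegbbad
  23 |  20 | feegbbad
  24 |  19 | ffeegbbad
  25 |  23 | gbbad
  26 |  11 | gbbfeaebffeegbbad
  27 |   1 | gedabddfbcgbbfeaebffeegbbad

SA = [4, 26, 16, 25, 24, 12, 9, 5, 13, 18, 10, 0, 27, 3, 6, 7, 15, 17, 2, 21, 22, 8, 14, 20, 19, 23, 11, 1]
[i] adj suffixes → lcp
  [1] 4/26 → 1 ('a')
  [2] 26/16 → 1 ('a')
  [3] 16/25 → 0 ('')
  [4] 25/24 → 1 ('b')
  [5] 24/12 → 2 ('bb')
  [6] 12/9 → 1 ('b')
  [7] 9/5 → 1 ('b')
  [8] 5/13 → 1 ('b')
  [9] 13/18 → 2 ('bf')
  [10] 18/10 → 0 ('')
  [11] 10/0 → 2 ('cg')
  [12] 0/27 → 0 ('')
  [13] 27/3 → 1 ('d')
  [14] 3/6 → 1 ('d')
  [15] 6/7 → 1 ('d')
  [16] 7/15 → 0 ('')
  [17] 15/17 → 1 ('e')
  [18] 17/2 → 1 ('e')
  [19] 2/21 → 1 ('e')
  [20] 21/22 → 1 ('e')
  [21] 22/8 → 0 ('')
  [22] 8/14 → 1 ('f')
  [23] 14/20 → 2 ('fe')
  [24] 20/19 → 1 ('f')
  [25] 19/23 → 0 ('')
  [26] 23/11 → 3 ('gbb')
  [27] 11/1 → 1 ('g')

[0, 1, 1, 0, 1, 2, 1, 1, 1, 2, 0, 2, 0, 1, 1, 1, 0, 1, 1, 1, 1, 0, 1, 2, 1, 0, 3, 1]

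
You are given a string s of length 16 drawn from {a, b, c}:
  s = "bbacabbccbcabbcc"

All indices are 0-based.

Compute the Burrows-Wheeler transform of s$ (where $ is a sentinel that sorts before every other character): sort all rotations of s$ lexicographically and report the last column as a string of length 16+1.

cccbb$aacbbcbacbb

rank  rotation           last
    0  $bbacabbccbcabbcc  c
    1  abbcc$bbacabbccbc  c
    2  abbccbcabbcc$bbac  c
    3  acabbccbcabbcc$bb  b
    4  bacabbccbcabbcc$b  b
    5  bbacabbccbcabbcc$  $
    6  bbcc$bbacabbccbca  a
    7  bbccbcabbcc$bbaca  a
    8  bcabbcc$bbacabbcc  c
    9  bcc$bbacabbccbcab  b
   10  bccbcabbcc$bbacab  b
   11  c$bbacabbccbcabbc  c
   12  cabbcc$bbacabbccb  b
   13  cabbccbcabbcc$bba  a
   14  cbcabbcc$bbacabbc  c
   15  cc$bbacabbccbcabb  b
   16  ccbcabbcc$bbacabb  b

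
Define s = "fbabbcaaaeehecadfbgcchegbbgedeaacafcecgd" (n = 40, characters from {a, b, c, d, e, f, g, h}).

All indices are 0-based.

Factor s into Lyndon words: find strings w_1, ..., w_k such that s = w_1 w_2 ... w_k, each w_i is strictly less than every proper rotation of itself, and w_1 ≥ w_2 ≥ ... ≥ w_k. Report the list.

emit factor 1: 'f' (i=0, period=1)
emit factor 2: 'b' (i=1, period=1)
emit factor 3: 'abbc' (i=2, period=4)
emit factor 4: 'aaaeehecadfbgcchegbbgedeaacafcecgd' (i=6, period=34)

["f", "b", "abbc", "aaaeehecadfbgcchegbbgedeaacafcecgd"]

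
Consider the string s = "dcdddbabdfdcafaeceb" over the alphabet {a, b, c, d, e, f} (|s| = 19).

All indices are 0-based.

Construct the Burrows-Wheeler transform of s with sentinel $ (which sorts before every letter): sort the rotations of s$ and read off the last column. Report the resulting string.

rank  rotation              last
    0  $dcdddbabdfdcafaeceb  b
    1  abdfdcafaeceb$dcdddb  b
    2  aeceb$dcdddbabdfdcaf  f
    3  afaeceb$dcdddbabdfdc  c
    4  b$dcdddbabdfdcafaece  e
    5  babdfdcafaeceb$dcddd  d
    6  bdfdcafaeceb$dcdddba  a
    7  cafaeceb$dcdddbabdfd  d
    8  cdddbabdfdcafaeceb$d  d
    9  ceb$dcdddbabdfdcafae  e
   10  dbabdfdcafaeceb$dcdd  d
   11  dcafaeceb$dcdddbabdf  f
   12  dcdddbabdfdcafaeceb$  $
   13  ddbabdfdcafaeceb$dcd  d
   14  dddbabdfdcafaeceb$dc  c
   15  dfdcafaeceb$dcdddbab  b
   16  eb$dcdddbabdfdcafaec  c
   17  eceb$dcdddbabdfdcafa  a
   18  faeceb$dcdddbabdfdca  a
   19  fdcafaeceb$dcdddbabd  d

bbfcedaddedf$dcbcaad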